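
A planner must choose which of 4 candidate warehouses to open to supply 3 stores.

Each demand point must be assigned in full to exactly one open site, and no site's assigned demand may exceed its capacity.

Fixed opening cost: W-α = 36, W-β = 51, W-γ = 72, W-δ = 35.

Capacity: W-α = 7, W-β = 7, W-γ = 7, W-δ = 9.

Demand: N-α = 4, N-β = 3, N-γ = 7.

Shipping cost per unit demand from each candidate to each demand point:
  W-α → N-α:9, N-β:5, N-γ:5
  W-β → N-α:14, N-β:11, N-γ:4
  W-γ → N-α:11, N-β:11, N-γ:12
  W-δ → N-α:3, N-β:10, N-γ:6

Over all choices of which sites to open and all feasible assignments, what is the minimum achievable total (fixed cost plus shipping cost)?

Open {W-α, W-δ}; cheapest assignment that respects the capacities:
  W-α (cap 7, load 7): N-γ — cost 7×5 = 35
  W-δ (cap 9, load 7): N-α, N-β — cost 4×3 + 3×10 = 42
  Shipping 77, fixed 71 → total 148.
  Any other capacity-feasible assignment to {W-α, W-δ} ships for at least 77.
Compare {W-β, W-δ}: its best feasible assignment gives total 156.
Compare {W-α, W-β}: its best feasible assignment gives total 166.
Every other set of open sites that can feasibly serve all demand totals ≥ 156 even under its best assignment. Minimum: 148.

148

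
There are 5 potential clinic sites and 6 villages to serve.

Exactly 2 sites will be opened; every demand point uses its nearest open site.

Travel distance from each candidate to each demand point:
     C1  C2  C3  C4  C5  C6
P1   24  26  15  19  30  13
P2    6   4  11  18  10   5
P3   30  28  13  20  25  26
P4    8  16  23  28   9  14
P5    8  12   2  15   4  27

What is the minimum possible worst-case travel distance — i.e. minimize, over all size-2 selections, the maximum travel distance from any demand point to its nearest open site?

15

Open {P1, P5}.
  Farthest demand point is C4 at travel distance 15 (to P5); all others are ≤ 15.
With {P2, P5} the worst case is 15.
With {P4, P5} the worst case is 15.
No size-2 selection achieves below 15.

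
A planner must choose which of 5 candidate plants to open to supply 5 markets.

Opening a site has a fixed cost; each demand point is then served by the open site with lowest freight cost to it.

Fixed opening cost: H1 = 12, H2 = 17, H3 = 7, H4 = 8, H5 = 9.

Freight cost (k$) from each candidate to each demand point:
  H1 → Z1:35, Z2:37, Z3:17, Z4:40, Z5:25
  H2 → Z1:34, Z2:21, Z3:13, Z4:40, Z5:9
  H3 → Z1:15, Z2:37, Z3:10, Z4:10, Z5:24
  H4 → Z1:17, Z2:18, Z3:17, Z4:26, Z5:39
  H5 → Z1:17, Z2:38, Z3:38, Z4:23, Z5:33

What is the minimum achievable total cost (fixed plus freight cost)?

Open {H2, H3}: assign each demand point to its cheapest open site.
  Z1→H3 15, Z2→H2 21, Z3→H3 10, Z4→H3 10, Z5→H2 9
  freight cost 65, fixed 24 → total 89.
Compare {H3, H4}: freight cost 77 + fixed 15 = 92.
Compare {H2, H3, H4}: freight cost 62 + fixed 32 = 94.
Compare {H2, H3, H5}: freight cost 65 + fixed 33 = 98.
All other subsets cost ≥ 92. Minimum total cost: 89.

89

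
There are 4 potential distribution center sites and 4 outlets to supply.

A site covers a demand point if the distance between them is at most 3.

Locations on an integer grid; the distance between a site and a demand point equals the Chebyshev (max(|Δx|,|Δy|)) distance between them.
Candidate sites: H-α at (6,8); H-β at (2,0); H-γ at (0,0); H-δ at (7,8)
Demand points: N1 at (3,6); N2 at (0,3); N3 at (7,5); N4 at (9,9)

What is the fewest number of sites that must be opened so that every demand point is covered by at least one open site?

2

Coverage sets (demand points within 3 of each site):
  H-α: {N1, N3, N4}
  H-β: {N2}
  H-γ: {N2}
  H-δ: {N3, N4}
No single site covers all 4 demand points.
But {H-α, H-β} covers everything, so the minimum is 2.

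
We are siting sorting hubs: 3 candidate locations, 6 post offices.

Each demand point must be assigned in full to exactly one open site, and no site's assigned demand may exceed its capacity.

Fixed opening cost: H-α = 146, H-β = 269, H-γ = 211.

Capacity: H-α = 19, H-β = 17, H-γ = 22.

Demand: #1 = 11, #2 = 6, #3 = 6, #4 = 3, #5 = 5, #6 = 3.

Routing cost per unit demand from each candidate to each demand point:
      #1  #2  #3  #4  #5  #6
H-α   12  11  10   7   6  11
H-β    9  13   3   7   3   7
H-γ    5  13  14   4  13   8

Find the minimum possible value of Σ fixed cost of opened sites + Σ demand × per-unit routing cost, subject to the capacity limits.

604

Open {H-α, H-γ}; cheapest assignment that respects the capacities:
  H-α (cap 19, load 17): #2, #3, #5 — cost 6×11 + 6×10 + 5×6 = 156
  H-γ (cap 22, load 17): #1, #4, #6 — cost 11×5 + 3×4 + 3×8 = 91
  Shipping 247, fixed 357 → total 604.
  Any other capacity-feasible assignment to {H-α, H-γ} ships for at least 247.
Compare {H-β, H-γ}: its best feasible assignment gives total 679.
Compare {H-α, H-β}: its best feasible assignment gives total 682.
Every other set of open sites that can feasibly serve all demand totals ≥ 679 even under its best assignment. Minimum: 604.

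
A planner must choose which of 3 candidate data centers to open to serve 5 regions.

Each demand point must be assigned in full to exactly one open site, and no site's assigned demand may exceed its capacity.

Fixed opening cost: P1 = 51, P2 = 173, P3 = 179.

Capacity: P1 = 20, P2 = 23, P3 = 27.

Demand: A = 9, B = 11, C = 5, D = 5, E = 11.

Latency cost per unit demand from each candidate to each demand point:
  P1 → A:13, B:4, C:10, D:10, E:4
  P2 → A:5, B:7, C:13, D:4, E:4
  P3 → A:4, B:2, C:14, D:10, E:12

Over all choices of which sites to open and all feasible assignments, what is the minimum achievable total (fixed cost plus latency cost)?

Open {P1, P3}; cheapest assignment that respects the capacities:
  P1 (cap 20, load 16): C, E — cost 5×10 + 11×4 = 94
  P3 (cap 27, load 25): A, B, D — cost 9×4 + 11×2 + 5×10 = 108
  Shipping 202, fixed 230 → total 432.
  Any other capacity-feasible assignment to {P1, P3} ships for at least 202.
Compare {P1, P2}: its best feasible assignment gives total 514.
Compare {P2, P3}: its best feasible assignment gives total 539.
Every other set of open sites that can feasibly serve all demand totals ≥ 514 even under its best assignment. Minimum: 432.

432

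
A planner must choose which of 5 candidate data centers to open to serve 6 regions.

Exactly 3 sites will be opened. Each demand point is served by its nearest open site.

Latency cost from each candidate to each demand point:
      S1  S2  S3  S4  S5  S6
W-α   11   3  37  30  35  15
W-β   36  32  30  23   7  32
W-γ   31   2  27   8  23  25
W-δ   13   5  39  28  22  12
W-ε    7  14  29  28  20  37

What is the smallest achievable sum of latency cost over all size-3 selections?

69

Open {W-β, W-γ, W-δ}.
  S1→W-δ 13, S2→W-γ 2, S3→W-γ 27, S4→W-γ 8, S5→W-β 7, S6→W-δ 12  ⇒ total 69.
Compare {W-α, W-β, W-γ}: total 70.
Compare {W-β, W-γ, W-ε}: total 76.
No size-3 selection does better; minimum is 69.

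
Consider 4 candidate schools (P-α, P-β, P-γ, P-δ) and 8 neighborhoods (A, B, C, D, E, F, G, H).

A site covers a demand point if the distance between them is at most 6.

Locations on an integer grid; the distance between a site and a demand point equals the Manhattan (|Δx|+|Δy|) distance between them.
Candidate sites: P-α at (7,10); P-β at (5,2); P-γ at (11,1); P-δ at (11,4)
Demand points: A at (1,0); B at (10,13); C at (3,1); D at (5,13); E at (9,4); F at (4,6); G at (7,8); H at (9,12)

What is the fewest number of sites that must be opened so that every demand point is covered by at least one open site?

2

Coverage sets (demand points within 6 of each site):
  P-α: {B, D, G, H}
  P-β: {A, C, E, F}
  P-γ: {E}
  P-δ: {E}
No single site covers all 8 demand points.
But {P-α, P-β} covers everything, so the minimum is 2.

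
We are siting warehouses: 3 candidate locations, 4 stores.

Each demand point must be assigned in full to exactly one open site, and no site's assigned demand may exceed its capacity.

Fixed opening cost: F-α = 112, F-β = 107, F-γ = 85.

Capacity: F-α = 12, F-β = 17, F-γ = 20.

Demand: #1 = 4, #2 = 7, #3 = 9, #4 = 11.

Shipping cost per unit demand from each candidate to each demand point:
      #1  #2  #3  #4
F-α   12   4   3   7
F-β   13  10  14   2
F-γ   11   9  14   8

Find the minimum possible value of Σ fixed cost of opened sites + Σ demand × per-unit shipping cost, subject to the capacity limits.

447

Open {F-β, F-γ}; cheapest assignment that respects the capacities:
  F-β (cap 17, load 11): #4 — cost 11×2 = 22
  F-γ (cap 20, load 20): #1, #2, #3 — cost 4×11 + 7×9 + 9×14 = 233
  Shipping 255, fixed 192 → total 447.
  Any other capacity-feasible assignment to {F-β, F-γ} ships for at least 255.
Compare {F-α, F-β, F-γ}: its best feasible assignment gives total 460.
Compare {F-α, F-γ}: its best feasible assignment gives total 487.
Every other set of open sites that can feasibly serve all demand totals ≥ 460 even under its best assignment. Minimum: 447.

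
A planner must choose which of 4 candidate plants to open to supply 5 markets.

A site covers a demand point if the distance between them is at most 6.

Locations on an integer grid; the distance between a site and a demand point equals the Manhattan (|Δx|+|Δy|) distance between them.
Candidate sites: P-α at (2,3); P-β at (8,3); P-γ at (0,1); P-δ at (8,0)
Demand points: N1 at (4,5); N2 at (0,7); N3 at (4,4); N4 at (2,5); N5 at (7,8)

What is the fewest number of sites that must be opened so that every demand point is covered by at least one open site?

Coverage sets (demand points within 6 of each site):
  P-α: {N1, N2, N3, N4}
  P-β: {N1, N3, N5}
  P-γ: {N2, N4}
  P-δ: {}
No single site covers all 5 demand points.
But {P-α, P-β} covers everything, so the minimum is 2.

2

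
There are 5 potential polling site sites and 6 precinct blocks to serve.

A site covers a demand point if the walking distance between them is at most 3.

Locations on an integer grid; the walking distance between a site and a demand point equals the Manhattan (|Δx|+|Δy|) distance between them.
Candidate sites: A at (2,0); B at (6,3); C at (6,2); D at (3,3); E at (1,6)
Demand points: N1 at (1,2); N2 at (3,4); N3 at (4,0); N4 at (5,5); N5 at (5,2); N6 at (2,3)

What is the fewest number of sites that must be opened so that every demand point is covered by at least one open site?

3

Coverage sets (demand points within 3 of each site):
  A: {N1, N3, N6}
  B: {N4, N5}
  C: {N5}
  D: {N1, N2, N5, N6}
  E: {}
No 2 sites suffice: every size-2 union leaves at least one demand point uncovered.
But {A, B, D} covers everything, so the minimum is 3.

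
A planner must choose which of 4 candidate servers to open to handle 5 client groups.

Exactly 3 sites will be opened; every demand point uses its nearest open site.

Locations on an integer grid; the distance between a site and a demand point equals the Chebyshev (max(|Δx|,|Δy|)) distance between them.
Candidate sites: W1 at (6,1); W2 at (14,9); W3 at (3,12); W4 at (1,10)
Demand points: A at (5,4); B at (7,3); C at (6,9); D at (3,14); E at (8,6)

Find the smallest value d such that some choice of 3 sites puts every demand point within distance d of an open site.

5

Open {W1, W2, W3}.
  Farthest demand point is E at distance 5 (to W1); all others are ≤ 5.
With {W1, W2, W4} the worst case is 5.
With {W1, W3, W4} the worst case is 5.
No size-3 selection achieves below 5.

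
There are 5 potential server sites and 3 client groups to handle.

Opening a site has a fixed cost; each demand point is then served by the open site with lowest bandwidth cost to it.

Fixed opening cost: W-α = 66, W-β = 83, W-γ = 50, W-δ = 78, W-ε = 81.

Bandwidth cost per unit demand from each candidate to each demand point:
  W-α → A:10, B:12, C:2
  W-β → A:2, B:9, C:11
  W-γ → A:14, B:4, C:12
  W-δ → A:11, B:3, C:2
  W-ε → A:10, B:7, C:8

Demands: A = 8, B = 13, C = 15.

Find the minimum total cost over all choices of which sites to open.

235

Open {W-δ}: assign each demand point to its cheapest open site.
  A→W-δ 8×11=88, B→W-δ 13×3=39, C→W-δ 15×2=30
  bandwidth cost 157, fixed 78 → total 235.
Compare {W-β, W-δ}: bandwidth cost 85 + fixed 161 = 246.
Compare {W-α, W-γ}: bandwidth cost 162 + fixed 116 = 278.
Compare {W-γ, W-δ}: bandwidth cost 157 + fixed 128 = 285.
All other subsets cost ≥ 246. Minimum total cost: 235.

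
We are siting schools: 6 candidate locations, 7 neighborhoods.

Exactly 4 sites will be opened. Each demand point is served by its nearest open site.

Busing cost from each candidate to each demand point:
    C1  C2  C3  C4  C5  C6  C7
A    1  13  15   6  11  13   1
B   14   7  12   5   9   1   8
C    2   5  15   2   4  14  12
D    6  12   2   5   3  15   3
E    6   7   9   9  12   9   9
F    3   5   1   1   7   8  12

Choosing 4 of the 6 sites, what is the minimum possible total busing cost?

13

Open {A, B, D, F}.
  C1→A 1, C2→F 5, C3→F 1, C4→F 1, C5→D 3, C6→B 1, C7→A 1  ⇒ total 13.
Compare {A, B, C, F}: total 14.
Compare {A, B, C, D}: total 15.
No size-4 selection does better; minimum is 13.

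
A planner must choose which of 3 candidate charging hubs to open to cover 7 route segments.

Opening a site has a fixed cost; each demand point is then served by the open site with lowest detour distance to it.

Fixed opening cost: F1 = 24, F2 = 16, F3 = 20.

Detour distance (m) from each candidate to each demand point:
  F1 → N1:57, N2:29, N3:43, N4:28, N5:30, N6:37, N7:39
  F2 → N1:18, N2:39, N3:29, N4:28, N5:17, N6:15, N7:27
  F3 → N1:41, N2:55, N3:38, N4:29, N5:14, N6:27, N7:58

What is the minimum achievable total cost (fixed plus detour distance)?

Open {F2}: assign each demand point to its cheapest open site.
  N1→F2 18, N2→F2 39, N3→F2 29, N4→F2 28, N5→F2 17, N6→F2 15, N7→F2 27
  detour distance 173, fixed 16 → total 189.
Compare {F1, F2}: detour distance 163 + fixed 40 = 203.
Compare {F2, F3}: detour distance 170 + fixed 36 = 206.
Compare {F1, F2, F3}: detour distance 160 + fixed 60 = 220.
All other subsets cost ≥ 203. Minimum total cost: 189.

189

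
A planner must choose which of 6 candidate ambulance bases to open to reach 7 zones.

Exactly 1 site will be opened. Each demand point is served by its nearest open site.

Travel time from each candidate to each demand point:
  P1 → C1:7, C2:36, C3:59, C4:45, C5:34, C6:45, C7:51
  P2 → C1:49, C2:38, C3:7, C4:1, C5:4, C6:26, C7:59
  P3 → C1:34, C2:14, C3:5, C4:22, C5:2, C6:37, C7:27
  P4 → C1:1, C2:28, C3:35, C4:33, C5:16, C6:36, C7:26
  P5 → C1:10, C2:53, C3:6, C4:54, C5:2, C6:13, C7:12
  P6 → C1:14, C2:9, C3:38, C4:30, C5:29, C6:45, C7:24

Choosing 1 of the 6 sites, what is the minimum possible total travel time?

Open {P3}.
  C1→P3 34, C2→P3 14, C3→P3 5, C4→P3 22, C5→P3 2, C6→P3 37, C7→P3 27  ⇒ total 141.
Compare {P5}: total 150.
Compare {P4}: total 175.
No size-1 selection does better; minimum is 141.

141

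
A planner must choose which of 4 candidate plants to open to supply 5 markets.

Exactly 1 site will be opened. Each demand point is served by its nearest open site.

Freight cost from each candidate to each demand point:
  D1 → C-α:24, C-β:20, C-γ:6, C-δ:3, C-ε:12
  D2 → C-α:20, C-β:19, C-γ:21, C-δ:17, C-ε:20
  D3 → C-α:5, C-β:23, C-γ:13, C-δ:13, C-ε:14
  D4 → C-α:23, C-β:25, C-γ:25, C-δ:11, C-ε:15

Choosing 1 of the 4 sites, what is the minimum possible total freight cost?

65

Open {D1}.
  C-α→D1 24, C-β→D1 20, C-γ→D1 6, C-δ→D1 3, C-ε→D1 12  ⇒ total 65.
Compare {D3}: total 68.
Compare {D2}: total 97.
No size-1 selection does better; minimum is 65.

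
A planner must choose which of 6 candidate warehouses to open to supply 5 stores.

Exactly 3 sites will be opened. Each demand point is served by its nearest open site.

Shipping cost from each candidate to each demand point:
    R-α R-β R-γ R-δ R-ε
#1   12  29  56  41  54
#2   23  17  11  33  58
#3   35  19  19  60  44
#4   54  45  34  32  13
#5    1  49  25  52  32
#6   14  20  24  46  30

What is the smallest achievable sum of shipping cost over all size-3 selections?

74

Open {#2, #4, #5}.
  R-α→#5 1, R-β→#2 17, R-γ→#2 11, R-δ→#4 32, R-ε→#4 13  ⇒ total 74.
Compare {#3, #4, #5}: total 84.
Compare {#1, #2, #4}: total 85.
No size-3 selection does better; minimum is 74.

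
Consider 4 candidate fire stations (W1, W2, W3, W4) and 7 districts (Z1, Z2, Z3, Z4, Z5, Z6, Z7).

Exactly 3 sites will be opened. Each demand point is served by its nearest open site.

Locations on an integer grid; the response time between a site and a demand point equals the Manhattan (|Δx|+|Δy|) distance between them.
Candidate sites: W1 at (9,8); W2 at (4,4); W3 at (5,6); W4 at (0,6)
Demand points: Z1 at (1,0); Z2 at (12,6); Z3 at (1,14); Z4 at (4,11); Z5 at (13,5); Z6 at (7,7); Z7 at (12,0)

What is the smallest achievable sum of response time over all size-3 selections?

48

Open {W1, W3, W4}.
  Z1→W4 7, Z2→W1 5, Z3→W4 9, Z4→W3 6, Z5→W1 7, Z6→W1 3, Z7→W1 11  ⇒ total 48.
Compare {W1, W2, W4}: total 49.
Compare {W1, W2, W3}: total 51.
No size-3 selection does better; minimum is 48.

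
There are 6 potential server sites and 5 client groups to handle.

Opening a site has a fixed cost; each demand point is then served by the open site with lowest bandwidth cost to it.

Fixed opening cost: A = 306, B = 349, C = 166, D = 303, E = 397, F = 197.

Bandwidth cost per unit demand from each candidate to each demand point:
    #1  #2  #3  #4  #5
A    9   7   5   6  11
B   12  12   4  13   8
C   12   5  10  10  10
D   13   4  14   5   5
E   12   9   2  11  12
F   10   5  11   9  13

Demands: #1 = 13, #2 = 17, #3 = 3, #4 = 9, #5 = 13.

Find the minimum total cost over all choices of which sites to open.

657

Open {C}: assign each demand point to its cheapest open site.
  #1→C 13×12=156, #2→C 17×5=85, #3→C 3×10=30, #4→C 9×10=90, #5→C 13×10=130
  bandwidth cost 491, fixed 166 → total 657.
Compare {D}: bandwidth cost 389 + fixed 303 = 692.
Compare {F}: bandwidth cost 498 + fixed 197 = 695.
Compare {A}: bandwidth cost 448 + fixed 306 = 754.
All other subsets cost ≥ 692. Minimum total cost: 657.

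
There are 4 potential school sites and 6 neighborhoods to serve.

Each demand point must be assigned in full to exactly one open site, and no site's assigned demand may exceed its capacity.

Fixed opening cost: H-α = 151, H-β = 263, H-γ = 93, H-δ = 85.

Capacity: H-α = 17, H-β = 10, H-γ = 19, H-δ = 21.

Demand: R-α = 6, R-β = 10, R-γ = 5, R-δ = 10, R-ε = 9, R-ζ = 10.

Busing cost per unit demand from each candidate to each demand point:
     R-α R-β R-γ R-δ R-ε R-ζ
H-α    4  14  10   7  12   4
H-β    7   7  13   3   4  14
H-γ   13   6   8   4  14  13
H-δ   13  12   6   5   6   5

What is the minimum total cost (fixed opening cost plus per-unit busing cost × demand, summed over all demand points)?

597

Open {H-α, H-γ, H-δ}; cheapest assignment that respects the capacities:
  H-α (cap 17, load 16): R-α, R-ζ — cost 6×4 + 10×4 = 64
  H-γ (cap 19, load 15): R-β, R-γ — cost 10×6 + 5×8 = 100
  H-δ (cap 21, load 19): R-δ, R-ε — cost 10×5 + 9×6 = 104
  Shipping 268, fixed 329 → total 597.
  Any other capacity-feasible assignment to {H-α, H-γ, H-δ} ships for at least 268.
Compare {H-β, H-γ, H-δ}: its best feasible assignment gives total 815.
Compare {H-α, H-β, H-γ, H-δ}: its best feasible assignment gives total 830.
Every other set of open sites that can feasibly serve all demand totals ≥ 815 even under its best assignment. Minimum: 597.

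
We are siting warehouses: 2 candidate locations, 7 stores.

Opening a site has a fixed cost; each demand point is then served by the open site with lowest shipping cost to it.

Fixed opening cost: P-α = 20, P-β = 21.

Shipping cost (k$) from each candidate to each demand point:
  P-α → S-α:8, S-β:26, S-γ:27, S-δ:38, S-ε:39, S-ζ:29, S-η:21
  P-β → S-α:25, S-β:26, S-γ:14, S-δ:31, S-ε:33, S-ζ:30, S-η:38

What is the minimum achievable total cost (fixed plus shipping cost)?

203

Open {P-α, P-β}: assign each demand point to its cheapest open site.
  S-α→P-α 8, S-β→P-α 26, S-γ→P-β 14, S-δ→P-β 31, S-ε→P-β 33, S-ζ→P-α 29, S-η→P-α 21
  shipping cost 162, fixed 41 → total 203.
Compare {P-α}: shipping cost 188 + fixed 20 = 208.
Compare {P-β}: shipping cost 197 + fixed 21 = 218.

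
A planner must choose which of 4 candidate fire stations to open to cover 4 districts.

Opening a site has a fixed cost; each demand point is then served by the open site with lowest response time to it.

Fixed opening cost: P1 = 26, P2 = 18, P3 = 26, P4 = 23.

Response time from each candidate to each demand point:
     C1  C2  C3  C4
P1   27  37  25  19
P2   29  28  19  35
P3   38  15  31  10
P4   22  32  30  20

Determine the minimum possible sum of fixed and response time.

Open {P2, P3}: assign each demand point to its cheapest open site.
  C1→P2 29, C2→P3 15, C3→P2 19, C4→P3 10
  response time 73, fixed 44 → total 117.
Compare {P3}: response time 94 + fixed 26 = 120.
Compare {P3, P4}: response time 77 + fixed 49 = 126.
Compare {P4}: response time 104 + fixed 23 = 127.
All other subsets cost ≥ 120. Minimum total cost: 117.

117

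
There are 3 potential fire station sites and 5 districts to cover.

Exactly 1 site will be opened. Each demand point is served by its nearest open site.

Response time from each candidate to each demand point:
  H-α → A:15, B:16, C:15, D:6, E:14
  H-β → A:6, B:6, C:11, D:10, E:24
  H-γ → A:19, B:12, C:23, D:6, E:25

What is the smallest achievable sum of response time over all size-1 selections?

57

Open {H-β}.
  A→H-β 6, B→H-β 6, C→H-β 11, D→H-β 10, E→H-β 24  ⇒ total 57.
Compare {H-α}: total 66.
Compare {H-γ}: total 85.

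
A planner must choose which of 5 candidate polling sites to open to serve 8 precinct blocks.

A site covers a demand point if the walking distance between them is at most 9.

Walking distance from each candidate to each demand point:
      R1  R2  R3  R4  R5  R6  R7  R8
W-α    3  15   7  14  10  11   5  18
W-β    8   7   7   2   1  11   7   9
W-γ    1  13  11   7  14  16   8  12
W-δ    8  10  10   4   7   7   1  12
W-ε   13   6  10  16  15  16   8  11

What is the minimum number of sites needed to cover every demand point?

Coverage sets (demand points within 9 of each site):
  W-α: {R1, R3, R7}
  W-β: {R1, R2, R3, R4, R5, R7, R8}
  W-γ: {R1, R4, R7}
  W-δ: {R1, R4, R5, R6, R7}
  W-ε: {R2, R7}
No single site covers all 8 demand points.
But {W-β, W-δ} covers everything, so the minimum is 2.

2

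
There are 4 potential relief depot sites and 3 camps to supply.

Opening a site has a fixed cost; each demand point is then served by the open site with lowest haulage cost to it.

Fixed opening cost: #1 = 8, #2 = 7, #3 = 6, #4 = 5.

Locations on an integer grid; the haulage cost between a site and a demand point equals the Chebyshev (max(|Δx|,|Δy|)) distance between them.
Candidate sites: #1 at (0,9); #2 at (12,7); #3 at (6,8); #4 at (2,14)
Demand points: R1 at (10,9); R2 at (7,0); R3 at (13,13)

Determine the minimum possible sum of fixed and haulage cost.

Open {#2}: assign each demand point to its cheapest open site.
  R1→#2 2, R2→#2 7, R3→#2 6
  haulage cost 15, fixed 7 → total 22.
Compare {#3}: haulage cost 19 + fixed 6 = 25.
Compare {#2, #4}: haulage cost 15 + fixed 12 = 27.
Compare {#2, #3}: haulage cost 15 + fixed 13 = 28.
All other subsets cost ≥ 25. Minimum total cost: 22.

22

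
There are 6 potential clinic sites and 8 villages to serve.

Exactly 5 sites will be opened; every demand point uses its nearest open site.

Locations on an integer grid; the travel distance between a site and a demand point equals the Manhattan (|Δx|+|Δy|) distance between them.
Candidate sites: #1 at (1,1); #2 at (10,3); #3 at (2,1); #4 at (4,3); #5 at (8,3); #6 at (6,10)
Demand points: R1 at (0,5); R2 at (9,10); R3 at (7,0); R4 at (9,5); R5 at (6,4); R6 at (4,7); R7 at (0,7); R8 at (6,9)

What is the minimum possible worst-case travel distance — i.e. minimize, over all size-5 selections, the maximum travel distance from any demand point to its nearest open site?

Open {#1, #2, #3, #4, #6}.
  Farthest demand point is R7 at travel distance 7 (to #1); all others are ≤ 7.
With {#1, #2, #3, #5, #6} the worst case is 7.
With {#1, #2, #4, #5, #6} the worst case is 7.
No size-5 selection achieves below 7.

7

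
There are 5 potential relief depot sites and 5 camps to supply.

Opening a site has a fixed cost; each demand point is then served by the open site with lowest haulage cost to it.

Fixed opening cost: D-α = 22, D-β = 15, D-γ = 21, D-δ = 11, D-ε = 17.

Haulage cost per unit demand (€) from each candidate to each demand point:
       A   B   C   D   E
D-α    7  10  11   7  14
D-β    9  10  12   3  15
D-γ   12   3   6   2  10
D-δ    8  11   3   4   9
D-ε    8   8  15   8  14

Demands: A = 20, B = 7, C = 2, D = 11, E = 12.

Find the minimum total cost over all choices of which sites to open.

349

Open {D-γ, D-δ}: assign each demand point to its cheapest open site.
  A→D-δ 20×8=160, B→D-γ 7×3=21, C→D-δ 2×3=6, D→D-γ 11×2=22, E→D-δ 12×9=108
  haulage cost 317, fixed 32 → total 349.
Compare {D-α, D-γ, D-δ}: haulage cost 297 + fixed 54 = 351.
Compare {D-α, D-γ}: haulage cost 315 + fixed 43 = 358.
Compare {D-β, D-γ, D-δ}: haulage cost 317 + fixed 47 = 364.
All other subsets cost ≥ 351. Minimum total cost: 349.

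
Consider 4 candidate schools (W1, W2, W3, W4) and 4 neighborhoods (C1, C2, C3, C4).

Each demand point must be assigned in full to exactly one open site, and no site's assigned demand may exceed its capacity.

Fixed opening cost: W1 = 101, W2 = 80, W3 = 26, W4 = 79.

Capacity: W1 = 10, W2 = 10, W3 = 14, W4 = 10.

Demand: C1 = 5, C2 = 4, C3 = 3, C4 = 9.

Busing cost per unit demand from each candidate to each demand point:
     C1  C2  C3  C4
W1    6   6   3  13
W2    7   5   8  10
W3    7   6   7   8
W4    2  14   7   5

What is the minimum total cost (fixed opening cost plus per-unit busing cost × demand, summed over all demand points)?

Open {W3, W4}; cheapest assignment that respects the capacities:
  W3 (cap 14, load 12): C1, C2, C3 — cost 5×7 + 4×6 + 3×7 = 80
  W4 (cap 10, load 9): C4 — cost 9×5 = 45
  Shipping 125, fixed 105 → total 230.
  Any other capacity-feasible assignment to {W3, W4} ships for at least 125.
Compare {W2, W3}: its best feasible assignment gives total 254.
Compare {W1, W3}: its best feasible assignment gives total 262.
Every other set of open sites that can feasibly serve all demand totals ≥ 254 even under its best assignment. Minimum: 230.

230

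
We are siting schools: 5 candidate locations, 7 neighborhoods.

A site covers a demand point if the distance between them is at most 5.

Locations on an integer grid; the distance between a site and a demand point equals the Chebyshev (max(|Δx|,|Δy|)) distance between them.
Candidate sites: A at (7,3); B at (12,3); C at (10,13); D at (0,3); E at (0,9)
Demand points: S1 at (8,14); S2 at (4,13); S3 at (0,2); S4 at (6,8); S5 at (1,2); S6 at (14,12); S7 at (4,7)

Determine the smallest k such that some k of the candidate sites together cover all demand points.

3

Coverage sets (demand points within 5 of each site):
  A: {S4, S7}
  B: {}
  C: {S1, S4, S6}
  D: {S3, S5, S7}
  E: {S2, S7}
No 2 sites suffice: every size-2 union leaves at least one demand point uncovered.
But {C, D, E} covers everything, so the minimum is 3.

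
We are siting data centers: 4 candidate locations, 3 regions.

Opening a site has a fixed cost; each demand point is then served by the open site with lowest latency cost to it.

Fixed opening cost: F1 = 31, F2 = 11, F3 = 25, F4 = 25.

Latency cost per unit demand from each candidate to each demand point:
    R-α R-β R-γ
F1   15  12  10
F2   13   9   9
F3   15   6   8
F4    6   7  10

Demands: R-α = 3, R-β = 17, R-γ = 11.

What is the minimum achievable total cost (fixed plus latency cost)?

Open {F3, F4}: assign each demand point to its cheapest open site.
  R-α→F4 3×6=18, R-β→F3 17×6=102, R-γ→F3 11×8=88
  latency cost 208, fixed 50 → total 258.
Compare {F3}: latency cost 235 + fixed 25 = 260.
Compare {F2, F3}: latency cost 229 + fixed 36 = 265.
Compare {F2, F3, F4}: latency cost 208 + fixed 61 = 269.
All other subsets cost ≥ 260. Minimum total cost: 258.

258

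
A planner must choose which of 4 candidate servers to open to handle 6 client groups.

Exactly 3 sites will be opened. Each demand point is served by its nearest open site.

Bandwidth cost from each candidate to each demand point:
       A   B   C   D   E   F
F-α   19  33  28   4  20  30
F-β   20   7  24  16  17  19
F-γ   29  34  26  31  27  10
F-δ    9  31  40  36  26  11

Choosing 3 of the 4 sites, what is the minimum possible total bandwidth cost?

Open {F-α, F-β, F-δ}.
  A→F-δ 9, B→F-β 7, C→F-β 24, D→F-α 4, E→F-β 17, F→F-δ 11  ⇒ total 72.
Compare {F-α, F-β, F-γ}: total 81.
Compare {F-β, F-γ, F-δ}: total 83.
No size-3 selection does better; minimum is 72.

72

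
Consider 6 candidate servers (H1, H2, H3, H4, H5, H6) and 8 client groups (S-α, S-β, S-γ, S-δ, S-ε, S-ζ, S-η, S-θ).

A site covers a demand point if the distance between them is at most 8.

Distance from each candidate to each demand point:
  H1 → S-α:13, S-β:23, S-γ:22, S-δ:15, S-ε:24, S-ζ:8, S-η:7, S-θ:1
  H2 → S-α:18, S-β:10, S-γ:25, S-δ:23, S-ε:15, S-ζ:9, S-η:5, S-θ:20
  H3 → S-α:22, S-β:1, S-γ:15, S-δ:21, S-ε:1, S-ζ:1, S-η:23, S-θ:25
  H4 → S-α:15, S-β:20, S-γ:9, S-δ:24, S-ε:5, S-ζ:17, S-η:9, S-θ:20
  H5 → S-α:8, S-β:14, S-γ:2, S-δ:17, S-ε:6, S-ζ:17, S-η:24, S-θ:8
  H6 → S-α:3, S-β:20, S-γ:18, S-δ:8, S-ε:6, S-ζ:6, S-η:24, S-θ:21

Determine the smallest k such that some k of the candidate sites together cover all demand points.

Coverage sets (demand points within 8 of each site):
  H1: {S-ζ, S-η, S-θ}
  H2: {S-η}
  H3: {S-β, S-ε, S-ζ}
  H4: {S-ε}
  H5: {S-α, S-γ, S-ε, S-θ}
  H6: {S-α, S-δ, S-ε, S-ζ}
No 3 sites suffice: every size-3 union leaves at least one demand point uncovered.
But {H1, H3, H5, H6} covers everything, so the minimum is 4.

4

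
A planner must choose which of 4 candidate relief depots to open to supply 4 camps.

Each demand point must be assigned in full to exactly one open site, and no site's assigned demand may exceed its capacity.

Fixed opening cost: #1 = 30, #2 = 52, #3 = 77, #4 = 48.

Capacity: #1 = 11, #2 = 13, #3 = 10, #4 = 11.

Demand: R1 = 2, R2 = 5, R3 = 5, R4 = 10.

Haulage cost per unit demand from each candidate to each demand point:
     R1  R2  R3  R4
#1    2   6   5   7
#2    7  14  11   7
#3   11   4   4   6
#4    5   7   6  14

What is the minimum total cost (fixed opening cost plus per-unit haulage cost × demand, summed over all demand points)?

221

Open {#1, #2}; cheapest assignment that respects the capacities:
  #1 (cap 11, load 10): R2, R3 — cost 5×6 + 5×5 = 55
  #2 (cap 13, load 12): R1, R4 — cost 2×7 + 10×7 = 84
  Shipping 139, fixed 82 → total 221.
  Any other capacity-feasible assignment to {#1, #2} ships for at least 139.
Compare {#2, #4}: its best feasible assignment gives total 249.
Compare {#2, #3}: its best feasible assignment gives total 253.
Every other set of open sites that can feasibly serve all demand totals ≥ 249 even under its best assignment. Minimum: 221.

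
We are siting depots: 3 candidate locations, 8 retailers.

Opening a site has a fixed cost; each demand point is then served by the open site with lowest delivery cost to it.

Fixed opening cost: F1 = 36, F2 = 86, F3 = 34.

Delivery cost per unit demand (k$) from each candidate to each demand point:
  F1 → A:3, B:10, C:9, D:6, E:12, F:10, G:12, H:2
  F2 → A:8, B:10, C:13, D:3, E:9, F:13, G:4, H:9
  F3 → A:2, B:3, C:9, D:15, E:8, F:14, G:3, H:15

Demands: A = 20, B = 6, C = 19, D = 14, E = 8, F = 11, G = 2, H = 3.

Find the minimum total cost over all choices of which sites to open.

569

Open {F1, F3}: assign each demand point to its cheapest open site.
  A→F3 20×2=40, B→F3 6×3=18, C→F1 19×9=171, D→F1 14×6=84, E→F3 8×8=64, F→F1 11×10=110, G→F3 2×3=6, H→F1 3×2=6
  delivery cost 499, fixed 70 → total 569.
Compare {F1, F2, F3}: delivery cost 457 + fixed 156 = 613.
Compare {F2, F3}: delivery cost 511 + fixed 120 = 631.
Compare {F1}: delivery cost 611 + fixed 36 = 647.
All other subsets cost ≥ 613. Minimum total cost: 569.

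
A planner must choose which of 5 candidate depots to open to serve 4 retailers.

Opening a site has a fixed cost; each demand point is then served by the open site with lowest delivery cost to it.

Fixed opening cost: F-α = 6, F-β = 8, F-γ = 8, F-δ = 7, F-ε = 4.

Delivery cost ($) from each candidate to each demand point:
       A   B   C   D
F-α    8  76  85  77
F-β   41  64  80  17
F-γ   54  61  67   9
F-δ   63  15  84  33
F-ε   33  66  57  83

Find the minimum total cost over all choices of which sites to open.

114

Open {F-α, F-γ, F-δ, F-ε}: assign each demand point to its cheapest open site.
  A→F-α 8, B→F-δ 15, C→F-ε 57, D→F-γ 9
  delivery cost 89, fixed 25 → total 114.
Compare {F-α, F-γ, F-δ}: delivery cost 99 + fixed 21 = 120.
Compare {F-α, F-β, F-δ, F-ε}: delivery cost 97 + fixed 25 = 122.
Compare {F-α, F-β, F-γ, F-δ, F-ε}: delivery cost 89 + fixed 33 = 122.
All other subsets cost ≥ 120. Minimum total cost: 114.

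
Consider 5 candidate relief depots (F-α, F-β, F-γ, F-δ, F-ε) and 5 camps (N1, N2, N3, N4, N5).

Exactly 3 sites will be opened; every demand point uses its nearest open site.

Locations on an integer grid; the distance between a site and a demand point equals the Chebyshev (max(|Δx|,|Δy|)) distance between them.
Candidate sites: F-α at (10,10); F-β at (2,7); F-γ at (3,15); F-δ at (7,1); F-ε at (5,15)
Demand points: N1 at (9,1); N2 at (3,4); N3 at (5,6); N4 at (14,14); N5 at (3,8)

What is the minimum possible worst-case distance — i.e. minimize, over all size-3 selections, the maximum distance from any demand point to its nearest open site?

4

Open {F-α, F-β, F-δ}.
  Farthest demand point is N4 at distance 4 (to F-α); all others are ≤ 4.
With {F-α, F-β, F-γ} the worst case is 7.
With {F-α, F-β, F-ε} the worst case is 7.
No size-3 selection achieves below 4.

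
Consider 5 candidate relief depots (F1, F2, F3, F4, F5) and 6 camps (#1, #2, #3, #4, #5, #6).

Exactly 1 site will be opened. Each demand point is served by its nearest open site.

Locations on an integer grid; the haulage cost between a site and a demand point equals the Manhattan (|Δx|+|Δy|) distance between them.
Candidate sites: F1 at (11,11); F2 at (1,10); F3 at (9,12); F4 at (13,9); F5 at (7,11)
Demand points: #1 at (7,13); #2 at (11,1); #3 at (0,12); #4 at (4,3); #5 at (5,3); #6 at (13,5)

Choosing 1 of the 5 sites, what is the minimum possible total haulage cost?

Open {F5}.
  #1→F5 2, #2→F5 14, #3→F5 8, #4→F5 11, #5→F5 10, #6→F5 12  ⇒ total 57.
Compare {F3}: total 63.
Compare {F1}: total 65.
No size-1 selection does better; minimum is 57.

57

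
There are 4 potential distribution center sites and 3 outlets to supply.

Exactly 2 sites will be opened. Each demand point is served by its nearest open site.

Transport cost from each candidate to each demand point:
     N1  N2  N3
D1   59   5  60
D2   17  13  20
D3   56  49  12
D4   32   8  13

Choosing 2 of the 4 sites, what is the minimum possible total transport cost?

38

Open {D2, D4}.
  N1→D2 17, N2→D4 8, N3→D4 13  ⇒ total 38.
Compare {D1, D2}: total 42.
Compare {D2, D3}: total 42.
No size-2 selection does better; minimum is 38.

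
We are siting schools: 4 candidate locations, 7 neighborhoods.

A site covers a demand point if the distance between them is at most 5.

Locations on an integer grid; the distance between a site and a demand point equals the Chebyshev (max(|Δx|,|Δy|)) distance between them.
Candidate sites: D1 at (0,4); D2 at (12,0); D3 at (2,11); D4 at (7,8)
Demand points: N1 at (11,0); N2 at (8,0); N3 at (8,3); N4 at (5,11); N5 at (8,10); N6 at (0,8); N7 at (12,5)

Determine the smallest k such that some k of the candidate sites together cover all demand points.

Coverage sets (demand points within 5 of each site):
  D1: {N6}
  D2: {N1, N2, N3, N7}
  D3: {N4, N6}
  D4: {N3, N4, N5, N7}
No 2 sites suffice: every size-2 union leaves at least one demand point uncovered.
But {D1, D2, D4} covers everything, so the minimum is 3.

3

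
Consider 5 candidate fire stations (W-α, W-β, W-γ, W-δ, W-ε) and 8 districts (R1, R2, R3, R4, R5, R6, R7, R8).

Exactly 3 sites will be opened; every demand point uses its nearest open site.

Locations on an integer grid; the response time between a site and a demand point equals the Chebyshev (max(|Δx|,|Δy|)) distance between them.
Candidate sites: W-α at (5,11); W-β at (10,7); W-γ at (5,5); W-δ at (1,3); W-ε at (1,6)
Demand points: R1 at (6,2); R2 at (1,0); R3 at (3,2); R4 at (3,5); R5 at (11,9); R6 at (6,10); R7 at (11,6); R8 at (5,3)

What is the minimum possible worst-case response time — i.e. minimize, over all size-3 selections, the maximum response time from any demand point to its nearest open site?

Open {W-β, W-γ, W-δ}.
  Farthest demand point is R6 at response time 4 (to W-β); all others are ≤ 4.
With {W-α, W-β, W-γ} the worst case is 5.
With {W-α, W-β, W-δ} the worst case is 5.
No size-3 selection achieves below 4.

4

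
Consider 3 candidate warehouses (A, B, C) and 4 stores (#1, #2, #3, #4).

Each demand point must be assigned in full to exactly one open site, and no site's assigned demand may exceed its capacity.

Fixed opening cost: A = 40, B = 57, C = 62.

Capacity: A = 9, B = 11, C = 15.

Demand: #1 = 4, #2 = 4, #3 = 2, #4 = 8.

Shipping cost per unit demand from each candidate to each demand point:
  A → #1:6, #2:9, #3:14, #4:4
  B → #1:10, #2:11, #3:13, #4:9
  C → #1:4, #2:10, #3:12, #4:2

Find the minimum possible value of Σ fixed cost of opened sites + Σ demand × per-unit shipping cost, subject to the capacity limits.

Open {A, C}; cheapest assignment that respects the capacities:
  A (cap 9, load 4): #2 — cost 4×9 = 36
  C (cap 15, load 14): #1, #3, #4 — cost 4×4 + 2×12 + 8×2 = 56
  Shipping 92, fixed 102 → total 194.
  Any other capacity-feasible assignment to {A, C} ships for at least 92.
Compare {B, C}: its best feasible assignment gives total 219.
Compare {A, B}: its best feasible assignment gives total 239.
Every other set of open sites that can feasibly serve all demand totals ≥ 219 even under its best assignment. Minimum: 194.

194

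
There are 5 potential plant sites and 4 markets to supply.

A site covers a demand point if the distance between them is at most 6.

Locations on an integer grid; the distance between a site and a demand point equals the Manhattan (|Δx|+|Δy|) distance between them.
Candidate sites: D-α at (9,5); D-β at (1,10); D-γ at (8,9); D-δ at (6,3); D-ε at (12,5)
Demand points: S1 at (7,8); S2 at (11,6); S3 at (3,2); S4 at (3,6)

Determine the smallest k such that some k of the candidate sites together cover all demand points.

Coverage sets (demand points within 6 of each site):
  D-α: {S1, S2}
  D-β: {S4}
  D-γ: {S1, S2}
  D-δ: {S1, S3, S4}
  D-ε: {S2}
No single site covers all 4 demand points.
But {D-α, D-δ} covers everything, so the minimum is 2.

2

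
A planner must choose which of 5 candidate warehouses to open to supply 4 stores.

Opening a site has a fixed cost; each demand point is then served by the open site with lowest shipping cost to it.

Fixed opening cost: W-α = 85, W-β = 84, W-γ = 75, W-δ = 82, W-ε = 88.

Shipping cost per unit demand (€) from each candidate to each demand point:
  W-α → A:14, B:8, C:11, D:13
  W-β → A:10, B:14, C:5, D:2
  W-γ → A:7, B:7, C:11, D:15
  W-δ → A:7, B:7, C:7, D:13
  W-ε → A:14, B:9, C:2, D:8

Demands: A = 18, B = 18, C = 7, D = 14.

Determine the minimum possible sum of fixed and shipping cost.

474

Open {W-β, W-γ}: assign each demand point to its cheapest open site.
  A→W-γ 18×7=126, B→W-γ 18×7=126, C→W-β 7×5=35, D→W-β 14×2=28
  shipping cost 315, fixed 159 → total 474.
Compare {W-β, W-δ}: shipping cost 315 + fixed 166 = 481.
Compare {W-γ, W-ε}: shipping cost 378 + fixed 163 = 541.
Compare {W-β, W-γ, W-ε}: shipping cost 294 + fixed 247 = 541.
All other subsets cost ≥ 481. Minimum total cost: 474.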